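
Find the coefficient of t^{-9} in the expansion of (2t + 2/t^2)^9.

General term: C(9,j)·(2t)^j·(2/t^2)^(9-j), with t-exponent 1j − 2(9−j) = 3j − 18.
Set 3j − 18 = -9: j = 3.
C(9,3) = 84; 2^3 = 8; 2^6 = 64.
Coefficient = 84 · 8 · 64 = 43008.

43008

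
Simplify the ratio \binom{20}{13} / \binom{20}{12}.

8/13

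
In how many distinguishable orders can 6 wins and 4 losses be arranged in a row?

210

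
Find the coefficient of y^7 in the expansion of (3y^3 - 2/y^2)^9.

489888

General term: C(9,j)·(3y^3)^j·(-2/y^2)^(9-j), with y-exponent 3j − 2(9−j) = 5j − 18.
Set 5j − 18 = 7: j = 5.
C(9,5) = 126; 3^5 = 243; (-2)^4 = 16.
Coefficient = 126 · 243 · 16 = 489888.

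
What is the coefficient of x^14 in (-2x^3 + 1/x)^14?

-439296

General term: C(14,j)·(-2x^3)^j·(1/x)^(14-j), with x-exponent 3j − 1(14−j) = 4j − 14.
Set 4j − 14 = 14: j = 7.
C(14,7) = 3432; (-2)^7 = -128; 1^7 = 1.
Coefficient = 3432 · (-128) · 1 = -439296.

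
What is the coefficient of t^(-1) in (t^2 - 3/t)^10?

General term: C(10,j)·(t^2)^j·(-3/t)^(10-j), with t-exponent 2j − 1(10−j) = 3j − 10.
Set 3j − 10 = -1: j = 3.
C(10,3) = 120; 1^3 = 1; (-3)^7 = -2187.
Coefficient = 120 · 1 · (-2187) = -262440.

-262440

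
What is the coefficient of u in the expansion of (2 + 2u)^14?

The general term is C(14,j)·(2)^j·(2u)^(14-j); the u^1 term has j = 13.
C(14,13) = 14.
Coefficient = C(14,13) · 2^13 · 2^1 = 14 · 8192 · 2 = 229376.

229376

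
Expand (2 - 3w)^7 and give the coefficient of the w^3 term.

-15120

The general term is C(7,j)·(2)^j·(-3w)^(7-j); the w^3 term has j = 4.
C(7,4) = 35.
Coefficient = C(7,4) · 2^4 · (-3)^3 = 35 · 16 · (-27) = -15120.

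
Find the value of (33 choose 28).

237336

C(33,28) = C(33,5) by symmetry.
C(33,5) = (33·32·31·30·29) / 5! = 28480320 / 120 = 237336.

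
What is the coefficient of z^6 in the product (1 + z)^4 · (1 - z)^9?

36

Coefficient of z^6 = Σ_{j} C(4,j)·1^j·C(9,6-j)·(-1)^(6-j) for j from 0 to 4.
= 84 + (-504) + 756 + (-336) + 36 = 36.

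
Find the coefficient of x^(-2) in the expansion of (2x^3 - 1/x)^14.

-2912

General term: C(14,j)·(2x^3)^j·(-1/x)^(14-j), with x-exponent 3j − 1(14−j) = 4j − 14.
Set 4j − 14 = -2: j = 3.
C(14,3) = 364; 2^3 = 8; (-1)^11 = -1.
Coefficient = 364 · 8 · (-1) = -2912.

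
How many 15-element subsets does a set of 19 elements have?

3876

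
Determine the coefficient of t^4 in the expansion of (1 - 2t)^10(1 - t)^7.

Coefficient of t^4 = Σ_{j} C(10,j)·(-2)^j·C(7,4-j)·(-1)^(4-j) for j from 0 to 4.
= 35 + 700 + 3780 + 6720 + 3360 = 14595.

14595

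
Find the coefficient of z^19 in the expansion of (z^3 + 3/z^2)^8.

24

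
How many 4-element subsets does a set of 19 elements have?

3876

C(19,4) = (19·18·17·16) / 4! = 93024 / 24 = 3876.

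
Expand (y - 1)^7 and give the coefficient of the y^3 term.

35

The general term is C(7,j)·(y)^j·(-1)^(7-j); the y^3 term has j = 3.
C(7,3) = 35.
Coefficient = C(7,3) = 35.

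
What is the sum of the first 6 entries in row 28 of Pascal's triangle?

1 + 28 + 378 + 3276 + 20475 + 98280 = 122438.

122438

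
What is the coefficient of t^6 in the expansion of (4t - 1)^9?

The general term is C(9,j)·(4t)^j·(-1)^(9-j); the t^6 term has j = 6.
C(9,6) = 84.
Coefficient = C(9,6) · 4^6 · (-1)^3 = 84 · 4096 · (-1) = -344064.

-344064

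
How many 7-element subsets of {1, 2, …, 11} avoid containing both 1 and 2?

All 7-subsets: C(11,7) = 330. Those containing both fixed elements: C(9,5) = 126.
330 − 126 = 204.

204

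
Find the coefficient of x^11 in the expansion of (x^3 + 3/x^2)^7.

189

General term: C(7,j)·(x^3)^j·(3/x^2)^(7-j), with x-exponent 3j − 2(7−j) = 5j − 14.
Set 5j − 14 = 11: j = 5.
C(7,5) = 21; 1^5 = 1; 3^2 = 9.
Coefficient = 21 · 1 · 9 = 189.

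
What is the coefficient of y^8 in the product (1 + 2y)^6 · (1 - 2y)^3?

Coefficient of y^8 = Σ_{j} C(6,j)·2^j·C(3,8-j)·(-2)^(8-j) for j from 5 to 6.
= (-1536) + 768 = -768.

-768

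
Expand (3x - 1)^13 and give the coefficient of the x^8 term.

-8444007

The general term is C(13,j)·(3x)^j·(-1)^(13-j); the x^8 term has j = 8.
C(13,8) = 1287.
Coefficient = C(13,8) · 3^8 · (-1)^5 = 1287 · 6561 · (-1) = -8444007.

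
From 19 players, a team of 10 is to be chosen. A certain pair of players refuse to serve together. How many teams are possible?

All 10-subsets: C(19,10) = 92378. Those containing both fixed elements: C(17,8) = 24310.
92378 − 24310 = 68068.

68068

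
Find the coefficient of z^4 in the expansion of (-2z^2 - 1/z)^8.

General term: C(8,j)·(-2z^2)^j·(-1/z)^(8-j), with z-exponent 2j − 1(8−j) = 3j − 8.
Set 3j − 8 = 4: j = 4.
C(8,4) = 70; (-2)^4 = 16; (-1)^4 = 1.
Coefficient = 70 · 16 · 1 = 1120.

1120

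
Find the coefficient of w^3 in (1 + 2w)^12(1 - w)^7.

381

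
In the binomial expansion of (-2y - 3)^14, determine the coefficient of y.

The general term is C(14,j)·(-2y)^j·(-3)^(14-j); the y^1 term has j = 1.
C(14,1) = 14.
Coefficient = C(14,1) · (-2)^1 · (-3)^13 = 14 · (-2) · (-1594323) = 44641044.

44641044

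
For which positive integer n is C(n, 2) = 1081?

n(n−1)/2 = 1081 ⇒ n(n−1) = 2162. Since 47·46 = 2162, n = 47.

47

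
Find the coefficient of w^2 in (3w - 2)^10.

The general term is C(10,j)·(3w)^j·(-2)^(10-j); the w^2 term has j = 2.
C(10,2) = 45.
Coefficient = C(10,2) · 3^2 · (-2)^8 = 45 · 9 · 256 = 103680.

103680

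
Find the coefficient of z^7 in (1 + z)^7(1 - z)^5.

Coefficient of z^7 = Σ_{j} C(7,j)·1^j·C(5,7-j)·(-1)^(7-j) for j from 2 to 7.
= (-21) + 175 + (-350) + 210 + (-35) + 1 = -20.

-20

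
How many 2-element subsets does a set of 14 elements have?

C(14,2) = (14·13) / 2! = 182 / 2 = 91.

91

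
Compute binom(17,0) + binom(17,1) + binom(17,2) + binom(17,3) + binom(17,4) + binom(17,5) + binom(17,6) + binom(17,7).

1 + 17 + 136 + 680 + 2380 + 6188 + 12376 + 19448 = 41226.

41226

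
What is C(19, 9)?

C(19,9) = (19·18·17·16·15·14·13·12·11) / 9! = 33522128640 / 362880 = 92378.

92378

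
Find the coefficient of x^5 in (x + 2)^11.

29568

The general term is C(11,j)·(x)^j·(2)^(11-j); the x^5 term has j = 5.
C(11,5) = 462.
Coefficient = C(11,5) · 2^6 = 462 · 64 = 29568.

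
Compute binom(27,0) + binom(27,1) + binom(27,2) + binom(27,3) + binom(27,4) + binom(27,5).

1 + 27 + 351 + 2925 + 17550 + 80730 = 101584.

101584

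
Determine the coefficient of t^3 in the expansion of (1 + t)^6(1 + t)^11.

680

(1 + t)^6(1 + t)^11 = (1 + t)^17, so the coefficient of t^3 is C(17,3)·1^3 = 680·1 = 680.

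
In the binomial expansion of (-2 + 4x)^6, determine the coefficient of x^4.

The general term is C(6,j)·(-2)^j·(4x)^(6-j); the x^4 term has j = 2.
C(6,2) = 15.
Coefficient = C(6,2) · (-2)^2 · 4^4 = 15 · 4 · 256 = 15360.

15360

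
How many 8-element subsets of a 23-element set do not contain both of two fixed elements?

All 8-subsets: C(23,8) = 490314. Those containing both fixed elements: C(21,6) = 54264.
490314 − 54264 = 436050.

436050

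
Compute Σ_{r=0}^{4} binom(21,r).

7547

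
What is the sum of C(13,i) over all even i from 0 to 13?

Even-i terms of row 13 sum to 2^12 = 4096.

4096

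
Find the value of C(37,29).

38608020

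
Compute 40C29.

C(40,29) = C(40,11) by symmetry.
C(40,11) = (40·39·38·37·36·35·34·33·32·31·30) / 11! = 92279715720192000 / 39916800 = 2311801440.

2311801440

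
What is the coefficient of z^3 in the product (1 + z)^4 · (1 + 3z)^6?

1192

Coefficient of z^3 = Σ_{j} C(4,j)·1^j·C(6,3-j)·3^(3-j) for j from 0 to 3.
= 540 + 540 + 108 + 4 = 1192.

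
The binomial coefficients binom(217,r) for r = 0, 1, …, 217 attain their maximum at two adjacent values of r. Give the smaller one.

For odd n = 217, C(217,r) peaks at r = (n−1)/2 and (n+1)/2; the smaller is 108.

108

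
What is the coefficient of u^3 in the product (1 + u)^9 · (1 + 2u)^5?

884

Coefficient of u^3 = Σ_{j} C(9,j)·1^j·C(5,3-j)·2^(3-j) for j from 0 to 3.
= 80 + 360 + 360 + 84 = 884.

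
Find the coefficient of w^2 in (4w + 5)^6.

150000

The general term is C(6,j)·(4w)^j·(5)^(6-j); the w^2 term has j = 2.
C(6,2) = 15.
Coefficient = C(6,2) · 4^2 · 5^4 = 15 · 16 · 625 = 150000.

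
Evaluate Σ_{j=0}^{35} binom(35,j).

34359738368

The entries of row 35 sum to 2^35 = 34359738368.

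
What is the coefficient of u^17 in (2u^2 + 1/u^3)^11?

11264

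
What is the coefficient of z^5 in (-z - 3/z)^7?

-21

General term: C(7,j)·(-z)^j·(-3/z)^(7-j), with z-exponent 1j − 1(7−j) = 2j − 7.
Set 2j − 7 = 5: j = 6.
C(7,6) = 7; (-1)^6 = 1; (-3)^1 = -3.
Coefficient = 7 · 1 · (-3) = -21.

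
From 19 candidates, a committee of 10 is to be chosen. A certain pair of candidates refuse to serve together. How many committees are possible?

All 10-subsets: C(19,10) = 92378. Those containing both fixed elements: C(17,8) = 24310.
92378 − 24310 = 68068.

68068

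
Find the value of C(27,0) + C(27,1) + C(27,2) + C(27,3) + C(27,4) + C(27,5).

101584

1 + 27 + 351 + 2925 + 17550 + 80730 = 101584.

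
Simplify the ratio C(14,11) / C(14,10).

C(n,k+1)/C(n,k) = (n−k)/(k+1) = (14−10)/(10+1) = 4/11.

4/11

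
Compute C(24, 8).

735471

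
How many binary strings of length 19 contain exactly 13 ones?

Choose the 13 positions: C(19,13) = 27132.

27132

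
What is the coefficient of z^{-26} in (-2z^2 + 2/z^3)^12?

270336

General term: C(12,j)·(-2z^2)^j·(2/z^3)^(12-j), with z-exponent 2j − 3(12−j) = 5j − 36.
Set 5j − 36 = -26: j = 2.
C(12,2) = 66; (-2)^2 = 4; 2^10 = 1024.
Coefficient = 66 · 4 · 1024 = 270336.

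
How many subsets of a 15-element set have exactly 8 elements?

6435

Choose the 8 positions: C(15,8) = 6435.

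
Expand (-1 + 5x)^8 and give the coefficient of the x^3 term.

-7000

The general term is C(8,j)·(-1)^j·(5x)^(8-j); the x^3 term has j = 5.
C(8,5) = 56.
Coefficient = C(8,5) · (-1)^5 · 5^3 = 56 · (-1) · 125 = -7000.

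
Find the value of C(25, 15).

3268760

C(25,15) = C(25,10) by symmetry.
C(25,10) = (25·24·23·22·21·20·19·18·17·16) / 10! = 11861676288000 / 3628800 = 3268760.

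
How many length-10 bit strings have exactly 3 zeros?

Choose the 3 positions: C(10,3) = 120.

120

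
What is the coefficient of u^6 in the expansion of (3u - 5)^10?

The general term is C(10,j)·(3u)^j·(-5)^(10-j); the u^6 term has j = 6.
C(10,6) = 210.
Coefficient = C(10,6) · 3^6 · (-5)^4 = 210 · 729 · 625 = 95681250.

95681250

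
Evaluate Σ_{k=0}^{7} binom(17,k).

1 + 17 + 136 + 680 + 2380 + 6188 + 12376 + 19448 = 41226.

41226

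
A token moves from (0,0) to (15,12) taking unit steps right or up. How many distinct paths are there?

Each path is a sequence of 27 steps with 15 rights: C(27,15) = 17383860.

17383860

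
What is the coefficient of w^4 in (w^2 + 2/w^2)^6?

60

General term: C(6,j)·(w^2)^j·(2/w^2)^(6-j), with w-exponent 2j − 2(6−j) = 4j − 12.
Set 4j − 12 = 4: j = 4.
C(6,4) = 15; 1^4 = 1; 2^2 = 4.
Coefficient = 15 · 1 · 4 = 60.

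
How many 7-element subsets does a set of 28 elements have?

C(28,7) = (28·27·26·25·24·23·22) / 7! = 5967561600 / 5040 = 1184040.

1184040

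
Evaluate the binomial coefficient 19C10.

92378

C(19,10) = C(19,9) by symmetry.
C(19,9) = (19·18·17·16·15·14·13·12·11) / 9! = 33522128640 / 362880 = 92378.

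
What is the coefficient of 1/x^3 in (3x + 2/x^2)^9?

489888

General term: C(9,j)·(3x)^j·(2/x^2)^(9-j), with x-exponent 1j − 2(9−j) = 3j − 18.
Set 3j − 18 = -3: j = 5.
C(9,5) = 126; 3^5 = 243; 2^4 = 16.
Coefficient = 126 · 243 · 16 = 489888.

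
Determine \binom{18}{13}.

C(18,13) = C(18,5) by symmetry.
C(18,5) = (18·17·16·15·14) / 5! = 1028160 / 120 = 8568.

8568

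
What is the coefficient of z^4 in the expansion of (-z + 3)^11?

The general term is C(11,j)·(-z)^j·(3)^(11-j); the z^4 term has j = 4.
C(11,4) = 330.
Coefficient = C(11,4) · 3^7 = 330 · 2187 = 721710.

721710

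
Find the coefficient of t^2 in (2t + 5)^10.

70312500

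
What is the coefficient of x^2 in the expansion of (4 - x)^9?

The general term is C(9,j)·(4)^j·(-x)^(9-j); the x^2 term has j = 7.
C(9,7) = 36.
Coefficient = C(9,7) · 4^7 = 36 · 16384 = 589824.

589824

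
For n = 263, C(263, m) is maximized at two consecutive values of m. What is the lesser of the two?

For odd n = 263, C(263,m) peaks at m = (n−1)/2 and (n+1)/2; the lesser is 131.

131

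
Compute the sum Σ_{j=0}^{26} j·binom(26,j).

Differentiating (1+x)^26 and setting x=1: Σ j·C(26,j) = 26·2^25 = 872415232.

872415232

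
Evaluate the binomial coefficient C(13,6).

1716

C(13,6) = (13·12·11·10·9·8) / 6! = 1235520 / 720 = 1716.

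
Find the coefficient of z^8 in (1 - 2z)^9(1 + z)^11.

-2415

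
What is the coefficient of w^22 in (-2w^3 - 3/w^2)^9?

General term: C(9,j)·(-2w^3)^j·(-3/w^2)^(9-j), with w-exponent 3j − 2(9−j) = 5j − 18.
Set 5j − 18 = 22: j = 8.
C(9,8) = 9; (-2)^8 = 256; (-3)^1 = -3.
Coefficient = 9 · 256 · (-3) = -6912.

-6912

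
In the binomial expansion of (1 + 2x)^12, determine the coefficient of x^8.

The general term is C(12,j)·(1)^j·(2x)^(12-j); the x^8 term has j = 4.
C(12,4) = 495.
Coefficient = C(12,4) · 2^8 = 495 · 256 = 126720.

126720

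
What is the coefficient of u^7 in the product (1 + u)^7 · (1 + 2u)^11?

795455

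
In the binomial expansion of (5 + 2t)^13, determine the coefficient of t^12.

266240

The general term is C(13,j)·(5)^j·(2t)^(13-j); the t^12 term has j = 1.
C(13,1) = 13.
Coefficient = C(13,1) · 5^1 · 2^12 = 13 · 5 · 4096 = 266240.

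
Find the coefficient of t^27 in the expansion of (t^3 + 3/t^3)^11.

General term: C(11,j)·(t^3)^j·(3/t^3)^(11-j), with t-exponent 3j − 3(11−j) = 6j − 33.
Set 6j − 33 = 27: j = 10.
C(11,10) = 11; 1^10 = 1; 3^1 = 3.
Coefficient = 11 · 1 · 3 = 33.

33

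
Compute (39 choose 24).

25140840660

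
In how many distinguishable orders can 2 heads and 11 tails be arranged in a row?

78

Choose positions for the heads: C(13,2) = 78.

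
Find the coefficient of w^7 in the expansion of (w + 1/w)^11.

55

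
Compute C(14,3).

C(14,3) = (14·13·12) / 3! = 2184 / 6 = 364.

364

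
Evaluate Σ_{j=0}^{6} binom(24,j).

190051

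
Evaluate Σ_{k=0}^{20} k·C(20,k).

10485760

Differentiating (1+x)^20 and setting x=1: Σ k·C(20,k) = 20·2^19 = 10485760.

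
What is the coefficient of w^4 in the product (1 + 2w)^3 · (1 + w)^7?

553

Coefficient of w^4 = Σ_{j} C(3,j)·2^j·C(7,4-j)·1^(4-j) for j from 0 to 3.
= 35 + 210 + 252 + 56 = 553.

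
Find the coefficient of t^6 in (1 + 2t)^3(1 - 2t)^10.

Coefficient of t^6 = Σ_{j} C(3,j)·2^j·C(10,6-j)·(-2)^(6-j) for j from 0 to 3.
= 13440 + (-48384) + 40320 + (-7680) = -2304.

-2304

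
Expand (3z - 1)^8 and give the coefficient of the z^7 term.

-17496

The general term is C(8,j)·(3z)^j·(-1)^(8-j); the z^7 term has j = 7.
C(8,7) = 8.
Coefficient = C(8,7) · 3^7 · (-1)^1 = 8 · 2187 · (-1) = -17496.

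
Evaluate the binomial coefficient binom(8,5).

56

C(8,5) = C(8,3) by symmetry.
C(8,3) = (8·7·6) / 3! = 336 / 6 = 56.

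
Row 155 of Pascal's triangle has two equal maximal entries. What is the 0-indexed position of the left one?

For odd n = 155, C(155,r) peaks at r = (n−1)/2 and (n+1)/2; the smaller is 77.

77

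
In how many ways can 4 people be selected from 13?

715

This is C(13,4) = 715.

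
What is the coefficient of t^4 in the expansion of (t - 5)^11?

-25781250

The general term is C(11,j)·(t)^j·(-5)^(11-j); the t^4 term has j = 4.
C(11,4) = 330.
Coefficient = C(11,4) · (-5)^7 = 330 · (-78125) = -25781250.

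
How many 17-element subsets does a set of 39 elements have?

C(39,17) = (39·38·37·36·35·34·33·32·31·30·29·28·27·26·25·24·23) / 17! = 18147570172421919989760000 / 355687428096000 = 51021117810.

51021117810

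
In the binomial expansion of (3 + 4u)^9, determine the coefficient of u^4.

The general term is C(9,j)·(3)^j·(4u)^(9-j); the u^4 term has j = 5.
C(9,5) = 126.
Coefficient = C(9,5) · 3^5 · 4^4 = 126 · 243 · 256 = 7838208.

7838208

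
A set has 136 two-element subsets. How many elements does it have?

n(n−1)/2 = 136 ⇒ n(n−1) = 272. Since 17·16 = 272, n = 17.

17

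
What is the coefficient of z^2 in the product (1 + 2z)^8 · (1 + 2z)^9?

(1 + 2z)^8(1 + 2z)^9 = (1 + 2z)^17, so the coefficient of z^2 is C(17,2)·2^2 = 136·4 = 544.

544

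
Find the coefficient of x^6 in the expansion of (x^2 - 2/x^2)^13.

General term: C(13,j)·(x^2)^j·(-2/x^2)^(13-j), with x-exponent 2j − 2(13−j) = 4j − 26.
Set 4j − 26 = 6: j = 8.
C(13,8) = 1287; 1^8 = 1; (-2)^5 = -32.
Coefficient = 1287 · 1 · (-32) = -41184.

-41184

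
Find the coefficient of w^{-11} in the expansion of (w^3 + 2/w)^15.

General term: C(15,j)·(w^3)^j·(2/w)^(15-j), with w-exponent 3j − 1(15−j) = 4j − 15.
Set 4j − 15 = -11: j = 1.
C(15,1) = 15; 1^1 = 1; 2^14 = 16384.
Coefficient = 15 · 1 · 16384 = 245760.

245760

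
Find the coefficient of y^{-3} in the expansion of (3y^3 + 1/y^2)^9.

General term: C(9,j)·(3y^3)^j·(1/y^2)^(9-j), with y-exponent 3j − 2(9−j) = 5j − 18.
Set 5j − 18 = -3: j = 3.
C(9,3) = 84; 3^3 = 27; 1^6 = 1.
Coefficient = 84 · 27 · 1 = 2268.

2268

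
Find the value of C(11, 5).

462

C(11,5) = (11·10·9·8·7) / 5! = 55440 / 120 = 462.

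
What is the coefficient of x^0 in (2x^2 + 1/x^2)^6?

General term: C(6,j)·(2x^2)^j·(1/x^2)^(6-j), with x-exponent 2j − 2(6−j) = 4j − 12.
Set 4j − 12 = 0: j = 3.
C(6,3) = 20; 2^3 = 8; 1^3 = 1.
Coefficient = 20 · 8 · 1 = 160.

160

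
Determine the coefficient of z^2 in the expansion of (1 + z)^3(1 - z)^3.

Coefficient of z^2 = Σ_{j} C(3,j)·1^j·C(3,2-j)·(-1)^(2-j) for j from 0 to 2.
= 3 + (-9) + 3 = -3.

-3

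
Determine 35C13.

C(35,13) = (35·34·33·32·31·30·29·28·27·26·25·24·23) / 13! = 9193186188426240000 / 6227020800 = 1476337800.

1476337800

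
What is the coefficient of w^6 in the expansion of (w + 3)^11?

The general term is C(11,j)·(w)^j·(3)^(11-j); the w^6 term has j = 6.
C(11,6) = 462.
Coefficient = C(11,6) · 3^5 = 462 · 243 = 112266.

112266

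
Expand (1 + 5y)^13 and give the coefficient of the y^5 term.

The general term is C(13,j)·(1)^j·(5y)^(13-j); the y^5 term has j = 8.
C(13,8) = 1287.
Coefficient = C(13,8) · 5^5 = 1287 · 3125 = 4021875.

4021875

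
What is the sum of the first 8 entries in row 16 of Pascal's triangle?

1 + 16 + 120 + 560 + 1820 + 4368 + 8008 + 11440 = 26333.

26333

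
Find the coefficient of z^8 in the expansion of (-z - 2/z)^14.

2912

General term: C(14,j)·(-z)^j·(-2/z)^(14-j), with z-exponent 1j − 1(14−j) = 2j − 14.
Set 2j − 14 = 8: j = 11.
C(14,11) = 364; (-1)^11 = -1; (-2)^3 = -8.
Coefficient = 364 · (-1) · (-8) = 2912.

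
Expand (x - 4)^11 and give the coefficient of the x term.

11534336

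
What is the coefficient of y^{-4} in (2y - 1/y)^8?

General term: C(8,j)·(2y)^j·(-1/y)^(8-j), with y-exponent 1j − 1(8−j) = 2j − 8.
Set 2j − 8 = -4: j = 2.
C(8,2) = 28; 2^2 = 4; (-1)^6 = 1.
Coefficient = 28 · 4 · 1 = 112.

112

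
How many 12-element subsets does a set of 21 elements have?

C(21,12) = C(21,9) by symmetry.
C(21,9) = (21·20·19·18·17·16·15·14·13) / 9! = 106661318400 / 362880 = 293930.

293930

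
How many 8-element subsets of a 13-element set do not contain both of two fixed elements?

All 8-subsets: C(13,8) = 1287. Those containing both fixed elements: C(11,6) = 462.
1287 − 462 = 825.

825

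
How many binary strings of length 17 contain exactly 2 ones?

136

Choose the 2 positions: C(17,2) = 136.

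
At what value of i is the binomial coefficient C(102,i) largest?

C(102,i) is maximized at i = 102/2 = 51.

51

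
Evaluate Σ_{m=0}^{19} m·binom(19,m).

4980736

Differentiating (1+x)^19 and setting x=1: Σ m·C(19,m) = 19·2^18 = 4980736.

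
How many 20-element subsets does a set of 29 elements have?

10015005

C(29,20) = C(29,9) by symmetry.
C(29,9) = (29·28·27·26·25·24·23·22·21) / 9! = 3634245014400 / 362880 = 10015005.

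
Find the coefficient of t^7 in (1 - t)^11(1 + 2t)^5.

770

Coefficient of t^7 = Σ_{j} C(11,j)·(-1)^j·C(5,7-j)·2^(7-j) for j from 2 to 7.
= 1760 + (-13200) + 26400 + (-18480) + 4620 + (-330) = 770.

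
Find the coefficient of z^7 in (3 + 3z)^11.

The general term is C(11,j)·(3)^j·(3z)^(11-j); the z^7 term has j = 4.
C(11,4) = 330.
Coefficient = C(11,4) · 3^4 · 3^7 = 330 · 81 · 2187 = 58458510.

58458510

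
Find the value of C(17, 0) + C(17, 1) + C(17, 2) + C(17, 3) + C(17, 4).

3214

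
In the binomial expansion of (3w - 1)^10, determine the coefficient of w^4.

17010

The general term is C(10,j)·(3w)^j·(-1)^(10-j); the w^4 term has j = 4.
C(10,4) = 210.
Coefficient = C(10,4) · 3^4 = 210 · 81 = 17010.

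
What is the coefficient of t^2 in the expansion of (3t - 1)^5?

-90

The general term is C(5,j)·(3t)^j·(-1)^(5-j); the t^2 term has j = 2.
C(5,2) = 10.
Coefficient = C(5,2) · 3^2 · (-1)^3 = 10 · 9 · (-1) = -90.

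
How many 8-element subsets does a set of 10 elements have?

C(10,8) = C(10,2) by symmetry.
C(10,2) = (10·9) / 2! = 90 / 2 = 45.

45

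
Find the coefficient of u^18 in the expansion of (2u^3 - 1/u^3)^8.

-1024

General term: C(8,j)·(2u^3)^j·(-1/u^3)^(8-j), with u-exponent 3j − 3(8−j) = 6j − 24.
Set 6j − 24 = 18: j = 7.
C(8,7) = 8; 2^7 = 128; (-1)^1 = -1.
Coefficient = 8 · 128 · (-1) = -1024.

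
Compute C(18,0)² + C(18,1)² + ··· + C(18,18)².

By Vandermonde's identity, Σ C(18,j)² = C(36,18) = 9075135300.

9075135300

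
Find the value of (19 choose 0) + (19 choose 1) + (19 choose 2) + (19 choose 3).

1 + 19 + 171 + 969 = 1160.

1160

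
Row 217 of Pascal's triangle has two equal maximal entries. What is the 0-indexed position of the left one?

108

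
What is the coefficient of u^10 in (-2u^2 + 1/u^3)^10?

General term: C(10,j)·(-2u^2)^j·(1/u^3)^(10-j), with u-exponent 2j − 3(10−j) = 5j − 30.
Set 5j − 30 = 10: j = 8.
C(10,8) = 45; (-2)^8 = 256; 1^2 = 1.
Coefficient = 45 · 256 · 1 = 11520.

11520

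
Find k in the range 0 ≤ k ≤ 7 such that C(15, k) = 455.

3

C(15,k) increases on 0 ≤ k ≤ 7. C(15,2) = 105 and C(15,3) = 455, so k = 3.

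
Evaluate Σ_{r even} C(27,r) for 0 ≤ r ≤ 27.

67108864

Half of (1+1)^27 + (1−1)^27 gives the even-index sum: 2^26 = 67108864.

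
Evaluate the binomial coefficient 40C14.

23206929840

C(40,14) = (40·39·38·37·36·35·34·33·32·31·30·29·28·27) / 14! = 2023140487449489408000 / 87178291200 = 23206929840.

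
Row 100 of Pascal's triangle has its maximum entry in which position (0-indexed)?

50

C(100,i) is maximized at i = 100/2 = 50.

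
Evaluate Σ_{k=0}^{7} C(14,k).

1 + 14 + 91 + 364 + 1001 + 2002 + 3003 + 3432 = 9908.

9908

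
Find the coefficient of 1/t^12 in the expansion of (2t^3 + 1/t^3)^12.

7920

General term: C(12,j)·(2t^3)^j·(1/t^3)^(12-j), with t-exponent 3j − 3(12−j) = 6j − 36.
Set 6j − 36 = -12: j = 4.
C(12,4) = 495; 2^4 = 16; 1^8 = 1.
Coefficient = 495 · 16 · 1 = 7920.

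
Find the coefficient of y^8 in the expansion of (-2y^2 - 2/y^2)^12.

General term: C(12,j)·(-2y^2)^j·(-2/y^2)^(12-j), with y-exponent 2j − 2(12−j) = 4j − 24.
Set 4j − 24 = 8: j = 8.
C(12,8) = 495; (-2)^8 = 256; (-2)^4 = 16.
Coefficient = 495 · 256 · 16 = 2027520.

2027520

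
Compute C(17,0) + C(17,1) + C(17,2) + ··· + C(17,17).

The entries of row 17 sum to 2^17 = 131072.

131072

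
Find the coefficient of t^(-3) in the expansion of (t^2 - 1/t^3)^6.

-20

General term: C(6,j)·(t^2)^j·(-1/t^3)^(6-j), with t-exponent 2j − 3(6−j) = 5j − 18.
Set 5j − 18 = -3: j = 3.
C(6,3) = 20; 1^3 = 1; (-1)^3 = -1.
Coefficient = 20 · 1 · (-1) = -20.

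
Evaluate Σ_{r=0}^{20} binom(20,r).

The entries of row 20 sum to 2^20 = 1048576.

1048576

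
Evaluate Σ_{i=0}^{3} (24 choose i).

2325

1 + 24 + 276 + 2024 = 2325.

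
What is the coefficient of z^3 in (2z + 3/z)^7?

General term: C(7,j)·(2z)^j·(3/z)^(7-j), with z-exponent 1j − 1(7−j) = 2j − 7.
Set 2j − 7 = 3: j = 5.
C(7,5) = 21; 2^5 = 32; 3^2 = 9.
Coefficient = 21 · 32 · 9 = 6048.

6048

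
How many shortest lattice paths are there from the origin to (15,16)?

300540195

Each path is a sequence of 31 steps with 15 rights: C(31,15) = 300540195.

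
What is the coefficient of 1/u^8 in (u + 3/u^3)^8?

5670

General term: C(8,j)·(u)^j·(3/u^3)^(8-j), with u-exponent 1j − 3(8−j) = 4j − 24.
Set 4j − 24 = -8: j = 4.
C(8,4) = 70; 1^4 = 1; 3^4 = 81.
Coefficient = 70 · 1 · 81 = 5670.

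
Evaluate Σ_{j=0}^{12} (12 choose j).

Setting x = 1 in (1+x)^12 gives Σ C(12,j) = 2^12 = 4096.

4096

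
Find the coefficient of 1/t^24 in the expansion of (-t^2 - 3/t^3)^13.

-16888014

General term: C(13,j)·(-t^2)^j·(-3/t^3)^(13-j), with t-exponent 2j − 3(13−j) = 5j − 39.
Set 5j − 39 = -24: j = 3.
C(13,3) = 286; (-1)^3 = -1; (-3)^10 = 59049.
Coefficient = 286 · (-1) · 59049 = -16888014.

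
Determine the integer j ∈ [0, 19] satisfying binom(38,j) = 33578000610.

C(38,j) increases on 0 ≤ j ≤ 19. C(38,17) = 28781143380 and C(38,18) = 33578000610, so j = 18.

18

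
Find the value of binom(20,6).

38760

C(20,6) = (20·19·18·17·16·15) / 6! = 27907200 / 720 = 38760.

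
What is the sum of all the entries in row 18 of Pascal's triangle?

The entries of row 18 sum to 2^18 = 262144.

262144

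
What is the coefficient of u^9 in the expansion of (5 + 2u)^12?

The general term is C(12,j)·(5)^j·(2u)^(12-j); the u^9 term has j = 3.
C(12,3) = 220.
Coefficient = C(12,3) · 5^3 · 2^9 = 220 · 125 · 512 = 14080000.

14080000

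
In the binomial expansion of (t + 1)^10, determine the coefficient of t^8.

The general term is C(10,j)·(t)^j·(1)^(10-j); the t^8 term has j = 8.
C(10,8) = 45.
Coefficient = C(10,8) = 45.

45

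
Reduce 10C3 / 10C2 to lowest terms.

C(n,k+1)/C(n,k) = (n−k)/(k+1) = (10−2)/(2+1) = 8/3.

8/3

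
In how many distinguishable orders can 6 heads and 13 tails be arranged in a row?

27132

Choose positions for the heads: C(19,6) = 27132.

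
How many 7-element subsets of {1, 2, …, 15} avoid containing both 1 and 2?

5148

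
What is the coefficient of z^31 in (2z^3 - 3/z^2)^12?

General term: C(12,j)·(2z^3)^j·(-3/z^2)^(12-j), with z-exponent 3j − 2(12−j) = 5j − 24.
Set 5j − 24 = 31: j = 11.
C(12,11) = 12; 2^11 = 2048; (-3)^1 = -3.
Coefficient = 12 · 2048 · (-3) = -73728.

-73728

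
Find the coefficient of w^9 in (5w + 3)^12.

11601562500

The general term is C(12,j)·(5w)^j·(3)^(12-j); the w^9 term has j = 9.
C(12,9) = 220.
Coefficient = C(12,9) · 5^9 · 3^3 = 220 · 1953125 · 27 = 11601562500.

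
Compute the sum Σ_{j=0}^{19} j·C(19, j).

Since j·C(19,j) = 19·C(18,j−1), the sum is 19·2^18 = 19·262144 = 4980736.

4980736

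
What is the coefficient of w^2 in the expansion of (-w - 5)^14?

The general term is C(14,j)·(-w)^j·(-5)^(14-j); the w^2 term has j = 2.
C(14,2) = 91.
Coefficient = C(14,2) · (-5)^12 = 91 · 244140625 = 22216796875.

22216796875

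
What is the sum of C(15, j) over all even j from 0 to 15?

16384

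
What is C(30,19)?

C(30,19) = C(30,11) by symmetry.
C(30,11) = (30·29·28·27·26·25·24·23·22·21·20) / 11! = 2180547008640000 / 39916800 = 54627300.

54627300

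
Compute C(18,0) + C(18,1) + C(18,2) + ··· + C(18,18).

262144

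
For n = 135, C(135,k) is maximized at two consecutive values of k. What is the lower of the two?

For odd n = 135, C(135,k) peaks at k = (n−1)/2 and (n+1)/2; the lower is 67.

67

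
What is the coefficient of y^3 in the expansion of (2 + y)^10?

The general term is C(10,j)·(2)^j·(y)^(10-j); the y^3 term has j = 7.
C(10,7) = 120.
Coefficient = C(10,7) · 2^7 = 120 · 128 = 15360.

15360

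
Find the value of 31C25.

736281

C(31,25) = C(31,6) by symmetry.
C(31,6) = (31·30·29·28·27·26) / 6! = 530122320 / 720 = 736281.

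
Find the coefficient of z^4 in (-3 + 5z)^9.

-19136250

The general term is C(9,j)·(-3)^j·(5z)^(9-j); the z^4 term has j = 5.
C(9,5) = 126.
Coefficient = C(9,5) · (-3)^5 · 5^4 = 126 · (-243) · 625 = -19136250.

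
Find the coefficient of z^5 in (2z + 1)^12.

The general term is C(12,j)·(2z)^j·(1)^(12-j); the z^5 term has j = 5.
C(12,5) = 792.
Coefficient = C(12,5) · 2^5 = 792 · 32 = 25344.

25344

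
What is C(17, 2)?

136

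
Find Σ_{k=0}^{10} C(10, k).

Setting x = 1 in (1+x)^10 gives Σ C(10,k) = 2^10 = 1024.

1024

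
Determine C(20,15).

15504

C(20,15) = C(20,5) by symmetry.
C(20,5) = (20·19·18·17·16) / 5! = 1860480 / 120 = 15504.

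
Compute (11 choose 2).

55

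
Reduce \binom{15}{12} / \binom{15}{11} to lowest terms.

1/3

C(n,k+1)/C(n,k) = (n−k)/(k+1) = (15−11)/(11+1) = 4/12 = 1/3.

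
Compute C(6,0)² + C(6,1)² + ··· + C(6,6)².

924

Σ C(6,j)² is the coefficient of x^6 in (1+x)^6(1+x)^6 = (1+x)^12, i.e. C(12,6) = 924.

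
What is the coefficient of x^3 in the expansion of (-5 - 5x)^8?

The general term is C(8,j)·(-5)^j·(-5x)^(8-j); the x^3 term has j = 5.
C(8,5) = 56.
Coefficient = C(8,5) · (-5)^5 · (-5)^3 = 56 · (-3125) · (-125) = 21875000.

21875000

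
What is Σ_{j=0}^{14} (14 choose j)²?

40116600

Σ C(14,j)² is the coefficient of x^14 in (1+x)^14(1+x)^14 = (1+x)^28, i.e. C(28,14) = 40116600.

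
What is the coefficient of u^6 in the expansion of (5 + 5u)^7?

The general term is C(7,j)·(5)^j·(5u)^(7-j); the u^6 term has j = 1.
C(7,1) = 7.
Coefficient = C(7,1) · 5^1 · 5^6 = 7 · 5 · 15625 = 546875.

546875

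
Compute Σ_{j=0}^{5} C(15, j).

4944

1 + 15 + 105 + 455 + 1365 + 3003 = 4944.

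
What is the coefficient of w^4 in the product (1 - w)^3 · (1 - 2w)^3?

Coefficient of w^4 = Σ_{j} C(3,j)·(-1)^j·C(3,4-j)·(-2)^(4-j) for j from 1 to 3.
= 24 + 36 + 6 = 66.

66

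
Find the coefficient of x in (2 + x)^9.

2304

The general term is C(9,j)·(2)^j·(x)^(9-j); the x^1 term has j = 8.
C(9,8) = 9.
Coefficient = C(9,8) · 2^8 = 9 · 256 = 2304.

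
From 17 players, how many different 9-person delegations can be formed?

This is C(17,9) = 24310.

24310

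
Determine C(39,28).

1676056044

C(39,28) = C(39,11) by symmetry.
C(39,11) = (39·38·37·36·35·34·33·32·31·30·29) / 11! = 66902793897139200 / 39916800 = 1676056044.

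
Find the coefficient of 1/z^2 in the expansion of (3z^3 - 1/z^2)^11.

General term: C(11,j)·(3z^3)^j·(-1/z^2)^(11-j), with z-exponent 3j − 2(11−j) = 5j − 22.
Set 5j − 22 = -2: j = 4.
C(11,4) = 330; 3^4 = 81; (-1)^7 = -1.
Coefficient = 330 · 81 · (-1) = -26730.

-26730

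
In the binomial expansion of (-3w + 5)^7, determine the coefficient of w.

-328125

The general term is C(7,j)·(-3w)^j·(5)^(7-j); the w^1 term has j = 1.
C(7,1) = 7.
Coefficient = C(7,1) · (-3)^1 · 5^6 = 7 · (-3) · 15625 = -328125.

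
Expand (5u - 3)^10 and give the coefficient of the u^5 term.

The general term is C(10,j)·(5u)^j·(-3)^(10-j); the u^5 term has j = 5.
C(10,5) = 252.
Coefficient = C(10,5) · 5^5 · (-3)^5 = 252 · 3125 · (-243) = -191362500.

-191362500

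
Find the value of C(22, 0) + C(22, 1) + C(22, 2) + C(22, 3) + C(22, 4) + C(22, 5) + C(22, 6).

1 + 22 + 231 + 1540 + 7315 + 26334 + 74613 = 110056.

110056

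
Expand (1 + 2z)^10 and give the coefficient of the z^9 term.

5120

The general term is C(10,j)·(1)^j·(2z)^(10-j); the z^9 term has j = 1.
C(10,1) = 10.
Coefficient = C(10,1) · 2^9 = 10 · 512 = 5120.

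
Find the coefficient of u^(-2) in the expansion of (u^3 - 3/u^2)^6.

General term: C(6,j)·(u^3)^j·(-3/u^2)^(6-j), with u-exponent 3j − 2(6−j) = 5j − 12.
Set 5j − 12 = -2: j = 2.
C(6,2) = 15; 1^2 = 1; (-3)^4 = 81.
Coefficient = 15 · 1 · 81 = 1215.

1215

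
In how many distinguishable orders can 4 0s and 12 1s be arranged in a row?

1820

Choose positions for the 0s: C(16,4) = 1820.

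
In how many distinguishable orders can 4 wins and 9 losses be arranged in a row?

Choose positions for the wins: C(13,4) = 715.

715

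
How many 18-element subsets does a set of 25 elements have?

C(25,18) = C(25,7) by symmetry.
C(25,7) = (25·24·23·22·21·20·19) / 7! = 2422728000 / 5040 = 480700.

480700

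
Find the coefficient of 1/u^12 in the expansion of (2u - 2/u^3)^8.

-14336

General term: C(8,j)·(2u)^j·(-2/u^3)^(8-j), with u-exponent 1j − 3(8−j) = 4j − 24.
Set 4j − 24 = -12: j = 3.
C(8,3) = 56; 2^3 = 8; (-2)^5 = -32.
Coefficient = 56 · 8 · (-32) = -14336.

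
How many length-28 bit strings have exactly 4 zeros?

20475

Choose the 4 positions: C(28,4) = 20475.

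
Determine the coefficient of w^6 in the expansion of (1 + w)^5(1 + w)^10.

(1 + w)^5(1 + w)^10 = (1 + w)^15, so the coefficient of w^6 is C(15,6)·1^6 = 5005·1 = 5005.

5005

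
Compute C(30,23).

C(30,23) = C(30,7) by symmetry.
C(30,7) = (30·29·28·27·26·25·24) / 7! = 10260432000 / 5040 = 2035800.

2035800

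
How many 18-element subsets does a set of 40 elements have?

113380261800

C(40,18) = (40·39·38·37·36·35·34·33·32·31·30·29·28·27·26·25·24·23) / 18! = 725902806896876799590400000 / 6402373705728000 = 113380261800.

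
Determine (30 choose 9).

C(30,9) = (30·29·28·27·26·25·24·23·22) / 9! = 5191778592000 / 362880 = 14307150.

14307150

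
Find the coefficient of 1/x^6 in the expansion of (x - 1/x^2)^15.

General term: C(15,j)·(x)^j·(-1/x^2)^(15-j), with x-exponent 1j − 2(15−j) = 3j − 30.
Set 3j − 30 = -6: j = 8.
C(15,8) = 6435; 1^8 = 1; (-1)^7 = -1.
Coefficient = 6435 · 1 · (-1) = -6435.

-6435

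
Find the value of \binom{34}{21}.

C(34,21) = C(34,13) by symmetry.
C(34,13) = (34·33·32·31·30·29·28·27·26·25·24·23·22) / 13! = 5778574175582208000 / 6227020800 = 927983760.

927983760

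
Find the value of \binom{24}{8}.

C(24,8) = (24·23·22·21·20·19·18·17) / 8! = 29654190720 / 40320 = 735471.

735471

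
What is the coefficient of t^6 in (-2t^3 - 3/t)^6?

4320

General term: C(6,j)·(-2t^3)^j·(-3/t)^(6-j), with t-exponent 3j − 1(6−j) = 4j − 6.
Set 4j − 6 = 6: j = 3.
C(6,3) = 20; (-2)^3 = -8; (-3)^3 = -27.
Coefficient = 20 · (-8) · (-27) = 4320.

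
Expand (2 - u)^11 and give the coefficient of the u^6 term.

14784

The general term is C(11,j)·(2)^j·(-u)^(11-j); the u^6 term has j = 5.
C(11,5) = 462.
Coefficient = C(11,5) · 2^5 = 462 · 32 = 14784.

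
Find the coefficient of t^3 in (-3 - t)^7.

The general term is C(7,j)·(-3)^j·(-t)^(7-j); the t^3 term has j = 4.
C(7,4) = 35.
Coefficient = C(7,4) · (-3)^4 · (-1)^3 = 35 · 81 · (-1) = -2835.

-2835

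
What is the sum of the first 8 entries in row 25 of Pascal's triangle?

726206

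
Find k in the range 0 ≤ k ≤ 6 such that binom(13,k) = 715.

4

C(13,k) increases on 0 ≤ k ≤ 6. C(13,3) = 286 and C(13,4) = 715, so k = 4.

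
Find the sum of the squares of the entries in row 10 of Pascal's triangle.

184756

By Vandermonde's identity, Σ C(10,k)² = C(20,10) = 184756.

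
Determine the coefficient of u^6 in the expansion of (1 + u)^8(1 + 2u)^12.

602060

Coefficient of u^6 = Σ_{j} C(8,j)·1^j·C(12,6-j)·2^(6-j) for j from 0 to 6.
= 59136 + 202752 + 221760 + 98560 + 18480 + 1344 + 28 = 602060.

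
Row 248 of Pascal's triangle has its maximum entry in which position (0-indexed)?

124

C(248,i) is maximized at i = 248/2 = 124.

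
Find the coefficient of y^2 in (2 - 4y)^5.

The general term is C(5,j)·(2)^j·(-4y)^(5-j); the y^2 term has j = 3.
C(5,3) = 10.
Coefficient = C(5,3) · 2^3 · (-4)^2 = 10 · 8 · 16 = 1280.

1280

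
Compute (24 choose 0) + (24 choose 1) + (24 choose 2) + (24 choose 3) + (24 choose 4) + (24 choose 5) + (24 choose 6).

190051

1 + 24 + 276 + 2024 + 10626 + 42504 + 134596 = 190051.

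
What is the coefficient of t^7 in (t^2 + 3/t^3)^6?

18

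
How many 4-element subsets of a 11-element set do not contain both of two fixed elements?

All 4-subsets: C(11,4) = 330. Those containing both fixed elements: C(9,2) = 36.
330 − 36 = 294.

294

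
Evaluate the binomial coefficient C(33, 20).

C(33,20) = C(33,13) by symmetry.
C(33,13) = (33·32·31·30·29·28·27·26·25·24·23·22·21) / 13! = 3569119343741952000 / 6227020800 = 573166440.

573166440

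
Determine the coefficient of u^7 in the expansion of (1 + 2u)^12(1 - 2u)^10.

Coefficient of u^7 = Σ_{j} C(12,j)·2^j·C(10,7-j)·(-2)^(7-j) for j from 0 to 7.
= (-15360) + 322560 + (-2128896) + 5913600 + (-7603200) + 4561920 + (-1182720) + 101376 = -30720.

-30720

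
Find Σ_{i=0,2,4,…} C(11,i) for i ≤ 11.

Half of (1+1)^11 + (1−1)^11 gives the even-index sum: 2^10 = 1024.

1024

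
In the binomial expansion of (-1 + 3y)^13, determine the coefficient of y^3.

The general term is C(13,j)·(-1)^j·(3y)^(13-j); the y^3 term has j = 10.
C(13,10) = 286.
Coefficient = C(13,10) · 3^3 = 286 · 27 = 7722.

7722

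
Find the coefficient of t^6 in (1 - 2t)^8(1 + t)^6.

Coefficient of t^6 = Σ_{j} C(8,j)·(-2)^j·C(6,6-j)·1^(6-j) for j from 0 to 6.
= 1 + (-96) + 1680 + (-8960) + 16800 + (-10752) + 1792 = 465.

465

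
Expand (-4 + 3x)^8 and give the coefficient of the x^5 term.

The general term is C(8,j)·(-4)^j·(3x)^(8-j); the x^5 term has j = 3.
C(8,3) = 56.
Coefficient = C(8,3) · (-4)^3 · 3^5 = 56 · (-64) · 243 = -870912.

-870912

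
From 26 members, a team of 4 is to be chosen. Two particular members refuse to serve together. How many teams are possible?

14674

All 4-subsets: C(26,4) = 14950. Those containing both fixed elements: C(24,2) = 276.
14950 − 276 = 14674.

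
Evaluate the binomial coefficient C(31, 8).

C(31,8) = (31·30·29·28·27·26·25·24) / 8! = 318073392000 / 40320 = 7888725.

7888725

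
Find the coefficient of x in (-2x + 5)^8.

-1250000

The general term is C(8,j)·(-2x)^j·(5)^(8-j); the x^1 term has j = 1.
C(8,1) = 8.
Coefficient = C(8,1) · (-2)^1 · 5^7 = 8 · (-2) · 78125 = -1250000.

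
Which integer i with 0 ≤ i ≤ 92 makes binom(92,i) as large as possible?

46

C(92,i) is maximized at i = 92/2 = 46.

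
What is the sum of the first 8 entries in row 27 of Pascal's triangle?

1 + 27 + 351 + 2925 + 17550 + 80730 + 296010 + 888030 = 1285624.

1285624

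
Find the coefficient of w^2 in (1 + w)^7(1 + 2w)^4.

101

Coefficient of w^2 = Σ_{j} C(7,j)·1^j·C(4,2-j)·2^(2-j) for j from 0 to 2.
= 24 + 56 + 21 = 101.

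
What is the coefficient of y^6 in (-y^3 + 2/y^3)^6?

60

General term: C(6,j)·(-y^3)^j·(2/y^3)^(6-j), with y-exponent 3j − 3(6−j) = 6j − 18.
Set 6j − 18 = 6: j = 4.
C(6,4) = 15; (-1)^4 = 1; 2^2 = 4.
Coefficient = 15 · 1 · 4 = 60.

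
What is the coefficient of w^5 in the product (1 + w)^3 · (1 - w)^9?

Coefficient of w^5 = Σ_{j} C(3,j)·1^j·C(9,5-j)·(-1)^(5-j) for j from 0 to 3.
= (-126) + 378 + (-252) + 36 = 36.

36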